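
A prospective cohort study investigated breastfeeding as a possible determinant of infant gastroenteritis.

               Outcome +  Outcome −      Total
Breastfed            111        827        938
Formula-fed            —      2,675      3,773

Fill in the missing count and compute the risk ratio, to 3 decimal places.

0.407

The missing cell is in the unexposed row: 3773 − 2675 = 1098.
So a = 111, b = 827, c = 1098, d = 2675.
RR = [a/(a+b)] / [c/(c+d)] = (111/938) / (1098/3773) = 0.11834/0.29102 = 0.40663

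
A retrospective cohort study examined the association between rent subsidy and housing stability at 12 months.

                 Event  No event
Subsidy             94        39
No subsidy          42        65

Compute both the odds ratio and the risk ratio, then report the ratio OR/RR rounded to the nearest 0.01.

Cells: a = 94, b = 39, c = 42, d = 65.
OR = (94·65)/(39·42) = 6110/1638 = 3.73016
Risk in exposed = 94/133 = 0.70677; risk in unexposed = 42/107 = 0.39252; RR = 1.80057
OR/RR = 3.73016 / 1.80057 = 2.07165
The outcome is not rare, so the OR lies further from 1 than the RR.

2.07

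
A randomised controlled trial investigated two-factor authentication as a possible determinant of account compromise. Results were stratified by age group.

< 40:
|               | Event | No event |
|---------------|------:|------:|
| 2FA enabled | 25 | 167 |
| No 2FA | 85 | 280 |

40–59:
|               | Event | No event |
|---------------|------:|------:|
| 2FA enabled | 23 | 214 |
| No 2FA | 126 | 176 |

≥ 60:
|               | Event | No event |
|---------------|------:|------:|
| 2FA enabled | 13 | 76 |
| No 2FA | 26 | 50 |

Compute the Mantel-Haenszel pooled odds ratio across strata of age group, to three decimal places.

0.275

OR_MH = Σ(aᵢdᵢ/nᵢ) / Σ(bᵢcᵢ/nᵢ), where nᵢ is the stratum total.
Stratum 1 (< 40): n = 557; a·d/n = 25·280/557 = 12.5673; b·c/n = 167·85/557 = 25.4847
Stratum 2 (40–59): n = 539; a·d/n = 23·176/539 = 7.5102; b·c/n = 214·126/539 = 50.0260
Stratum 3 (≥ 60): n = 165; a·d/n = 13·50/165 = 3.9394; b·c/n = 76·26/165 = 11.9758
OR_MH = (12.5673 + 7.5102 + 3.9394) / (25.4847 + 50.0260 + 11.9758) = 24.0169 / 87.4865 = 0.27452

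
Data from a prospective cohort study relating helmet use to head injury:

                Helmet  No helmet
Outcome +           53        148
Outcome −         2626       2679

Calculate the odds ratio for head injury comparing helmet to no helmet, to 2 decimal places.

0.37

Reading the table with exposure as columns: a = 53 (Helmet, case), b = 2626 (Helmet, non-case), c = 148 (No helmet, case), d = 2679.
OR = (a·d)/(b·c) = (53 × 2679) / (2626 × 148) = 141987 / 388648 = 0.36534
Exposure is associated with lower odds of head injury (OR = 0.37 < 1).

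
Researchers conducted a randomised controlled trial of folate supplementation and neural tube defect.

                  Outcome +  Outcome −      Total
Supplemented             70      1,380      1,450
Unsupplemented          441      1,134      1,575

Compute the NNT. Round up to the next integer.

5

Risk in treated group = 70/1450 = 0.04828; risk in control = 441/1575 = 0.28000.
Absolute risk reduction = 0.28000 − 0.04828 = 0.23172
NNT = 1 / ARR = 1 / 0.23172 = 4.315 → round up → 5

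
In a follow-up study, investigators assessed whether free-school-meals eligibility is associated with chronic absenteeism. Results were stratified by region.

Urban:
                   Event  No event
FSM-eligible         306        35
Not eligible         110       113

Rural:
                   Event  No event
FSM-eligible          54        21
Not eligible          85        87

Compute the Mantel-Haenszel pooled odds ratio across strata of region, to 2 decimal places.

OR_MH = Σ(aᵢdᵢ/nᵢ) / Σ(bᵢcᵢ/nᵢ), where nᵢ is the stratum total.
Stratum 1 (Urban): n = 564; a·d/n = 306·113/564 = 61.3085; b·c/n = 35·110/564 = 6.8262
Stratum 2 (Rural): n = 247; a·d/n = 54·87/247 = 19.0202; b·c/n = 21·85/247 = 7.2267
OR_MH = (61.3085 + 19.0202) / (6.8262 + 7.2267) = 80.3288 / 14.0530 = 5.71614

5.72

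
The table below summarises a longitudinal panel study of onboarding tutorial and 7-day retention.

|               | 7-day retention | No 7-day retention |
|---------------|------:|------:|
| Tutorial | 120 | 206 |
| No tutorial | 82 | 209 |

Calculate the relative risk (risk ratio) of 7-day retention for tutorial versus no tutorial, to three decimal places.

1.306

Cells: a = 120, b = 206, c = 82, d = 209.
Risk in exposed = 120/326 = 0.36810; risk in unexposed = 82/291 = 0.28179.
RR = 0.36810 / 0.28179 = 1.30630
The risk among the exposed is 1.31 times that among the unexposed.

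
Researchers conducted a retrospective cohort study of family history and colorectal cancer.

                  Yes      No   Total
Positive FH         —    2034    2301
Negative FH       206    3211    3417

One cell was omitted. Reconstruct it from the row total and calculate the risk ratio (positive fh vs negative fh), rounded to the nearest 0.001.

1.925

The missing cell is in the exposed row: 2301 − 2034 = 267.
So a = 267, b = 2034, c = 206, d = 3211.
RR = [a/(a+b)] / [c/(c+d)] = (267/2301) / (206/3417) = 0.11604/0.06029 = 1.92474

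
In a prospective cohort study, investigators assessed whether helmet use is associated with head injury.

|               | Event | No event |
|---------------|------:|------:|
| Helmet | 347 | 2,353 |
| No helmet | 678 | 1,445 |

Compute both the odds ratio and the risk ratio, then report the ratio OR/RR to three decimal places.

0.781

Cells: a = 347, b = 2353, c = 678, d = 1445.
OR = (347·1445)/(2353·678) = 501415/1595334 = 0.31430
Risk in exposed = 347/2700 = 0.12852; risk in unexposed = 678/2123 = 0.31936; RR = 0.40243
OR/RR = 0.31430 / 0.40243 = 0.78102
The outcome is not rare, so the OR lies further from 1 than the RR.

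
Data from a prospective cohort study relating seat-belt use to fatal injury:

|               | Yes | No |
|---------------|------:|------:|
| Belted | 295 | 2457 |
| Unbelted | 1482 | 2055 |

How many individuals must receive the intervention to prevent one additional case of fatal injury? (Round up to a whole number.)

4

Risk in treated group = 295/2752 = 0.10719; risk in control = 1482/3537 = 0.41900.
Absolute risk reduction = 0.41900 − 0.10719 = 0.31180
NNT = 1 / ARR = 1 / 0.31180 = 3.207 → round up → 4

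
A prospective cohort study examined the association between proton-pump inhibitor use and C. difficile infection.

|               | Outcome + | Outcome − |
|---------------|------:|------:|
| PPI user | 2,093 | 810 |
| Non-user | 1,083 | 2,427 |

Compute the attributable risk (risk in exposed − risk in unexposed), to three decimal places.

0.412

Cells: a = 2093, b = 810, c = 1083, d = 2427.
Risk in exposed = 2093/2903 = 0.720978; risk in unexposed = 1083/3510 = 0.308547.
Risk difference = 0.720978 − 0.308547 = 0.412431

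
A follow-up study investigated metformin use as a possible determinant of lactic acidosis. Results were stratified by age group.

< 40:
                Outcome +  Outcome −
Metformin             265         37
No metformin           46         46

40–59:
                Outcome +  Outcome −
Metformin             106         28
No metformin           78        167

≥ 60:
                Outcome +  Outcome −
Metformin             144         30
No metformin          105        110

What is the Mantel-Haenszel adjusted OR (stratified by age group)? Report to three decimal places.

6.511

OR_MH = Σ(aᵢdᵢ/nᵢ) / Σ(bᵢcᵢ/nᵢ), where nᵢ is the stratum total.
Stratum 1 (< 40): n = 394; a·d/n = 265·46/394 = 30.9391; b·c/n = 37·46/394 = 4.3198
Stratum 2 (40–59): n = 379; a·d/n = 106·167/379 = 46.7071; b·c/n = 28·78/379 = 5.7625
Stratum 3 (≥ 60): n = 389; a·d/n = 144·110/389 = 40.7198; b·c/n = 30·105/389 = 8.0977
OR_MH = (30.9391 + 46.7071 + 40.7198) / (4.3198 + 5.7625 + 8.0977) = 118.3660 / 18.1800 = 6.51078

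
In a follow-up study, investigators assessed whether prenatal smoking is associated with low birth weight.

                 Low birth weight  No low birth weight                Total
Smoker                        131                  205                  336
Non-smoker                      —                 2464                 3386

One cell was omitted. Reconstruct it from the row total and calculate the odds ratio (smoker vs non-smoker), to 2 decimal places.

1.71

The missing cell is in the unexposed row: 3386 − 2464 = 922.
So a = 131, b = 205, c = 922, d = 2464.
OR = (a·d)/(b·c) = (131 × 2464) / (205 × 922) = 322784 / 189010 = 1.70776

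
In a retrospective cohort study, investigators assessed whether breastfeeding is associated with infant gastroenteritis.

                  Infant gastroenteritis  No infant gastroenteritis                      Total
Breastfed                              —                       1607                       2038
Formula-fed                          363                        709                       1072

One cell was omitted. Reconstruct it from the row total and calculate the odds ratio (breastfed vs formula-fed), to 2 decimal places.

The missing cell is in the exposed row: 2038 − 1607 = 431.
So a = 431, b = 1607, c = 363, d = 709.
OR = (a·d)/(b·c) = (431 × 709) / (1607 × 363) = 305579 / 583341 = 0.52384

0.52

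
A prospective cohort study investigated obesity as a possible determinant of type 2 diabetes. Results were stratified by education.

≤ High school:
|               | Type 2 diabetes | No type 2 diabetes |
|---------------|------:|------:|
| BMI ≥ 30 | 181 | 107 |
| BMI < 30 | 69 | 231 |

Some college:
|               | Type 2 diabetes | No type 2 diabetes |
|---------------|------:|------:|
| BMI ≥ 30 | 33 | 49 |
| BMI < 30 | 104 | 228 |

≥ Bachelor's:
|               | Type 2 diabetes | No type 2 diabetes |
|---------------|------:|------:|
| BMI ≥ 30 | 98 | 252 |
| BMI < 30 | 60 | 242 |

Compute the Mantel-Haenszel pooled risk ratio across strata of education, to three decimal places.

RR_MH = Σ(aᵢ·n₀ᵢ/nᵢ) / Σ(cᵢ·n₁ᵢ/nᵢ), with n₁ᵢ = aᵢ+bᵢ (exposed), n₀ᵢ = cᵢ+dᵢ (unexposed), nᵢ = n₁ᵢ+n₀ᵢ.
Stratum 1 (≤ High school): n₁ = 288, n₀ = 300, n = 588; a·n₀/n = 181·300/588 = 92.3469; c·n₁/n = 69·288/588 = 33.7959
Stratum 2 (Some college): n₁ = 82, n₀ = 332, n = 414; a·n₀/n = 33·332/414 = 26.4638; c·n₁/n = 104·82/414 = 20.5990
Stratum 3 (≥ Bachelor's): n₁ = 350, n₀ = 302, n = 652; a·n₀/n = 98·302/652 = 45.3926; c·n₁/n = 60·350/652 = 32.2086
RR_MH = (92.3469 + 26.4638 + 45.3926) / (33.7959 + 20.5990 + 32.2086) = 164.2033 / 86.6035 = 1.89603

1.896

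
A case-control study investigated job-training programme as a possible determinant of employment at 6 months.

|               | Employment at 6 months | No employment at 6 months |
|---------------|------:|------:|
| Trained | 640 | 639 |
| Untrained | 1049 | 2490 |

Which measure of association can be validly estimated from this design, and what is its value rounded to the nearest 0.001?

Cells: a = 640, b = 639, c = 1049, d = 2490.
This is a case-control study: participants were sampled on outcome status, so risks in the source population cannot be estimated directly — relative risk is not valid here. The odds ratio is the appropriate measure.
OR = (a·d)/(b·c) = (640 × 2490) / (639 × 1049) = 1593600 / 670311 = 2.37740

2.377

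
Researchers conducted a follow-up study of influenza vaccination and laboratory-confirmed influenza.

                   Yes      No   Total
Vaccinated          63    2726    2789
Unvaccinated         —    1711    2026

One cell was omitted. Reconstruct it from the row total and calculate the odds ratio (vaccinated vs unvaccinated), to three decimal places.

The missing cell is in the unexposed row: 2026 − 1711 = 315.
So a = 63, b = 2726, c = 315, d = 1711.
OR = (a·d)/(b·c) = (63 × 1711) / (2726 × 315) = 107793 / 858690 = 0.12553

0.126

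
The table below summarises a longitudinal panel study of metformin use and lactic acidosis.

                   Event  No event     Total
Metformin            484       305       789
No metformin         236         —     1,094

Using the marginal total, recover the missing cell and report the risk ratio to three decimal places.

2.844

The missing cell is in the unexposed row: 1094 − 236 = 858.
So a = 484, b = 305, c = 236, d = 858.
RR = [a/(a+b)] / [c/(c+d)] = (484/789) / (236/1094) = 0.61343/0.21572 = 2.84363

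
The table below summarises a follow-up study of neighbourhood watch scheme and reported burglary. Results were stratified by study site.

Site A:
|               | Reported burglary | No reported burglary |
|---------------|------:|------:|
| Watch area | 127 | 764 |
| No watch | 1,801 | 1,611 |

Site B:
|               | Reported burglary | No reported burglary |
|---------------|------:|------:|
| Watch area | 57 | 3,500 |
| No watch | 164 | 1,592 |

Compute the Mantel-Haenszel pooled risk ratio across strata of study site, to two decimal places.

0.25

RR_MH = Σ(aᵢ·n₀ᵢ/nᵢ) / Σ(cᵢ·n₁ᵢ/nᵢ), with n₁ᵢ = aᵢ+bᵢ (exposed), n₀ᵢ = cᵢ+dᵢ (unexposed), nᵢ = n₁ᵢ+n₀ᵢ.
Stratum 1 (Site A): n₁ = 891, n₀ = 3412, n = 4303; a·n₀/n = 127·3412/4303 = 100.7028; c·n₁/n = 1801·891/4303 = 372.9238
Stratum 2 (Site B): n₁ = 3557, n₀ = 1756, n = 5313; a·n₀/n = 57·1756/5313 = 18.8391; c·n₁/n = 164·3557/5313 = 109.7963
RR_MH = (100.7028 + 18.8391) / (372.9238 + 109.7963) = 119.5418 / 482.7201 = 0.24764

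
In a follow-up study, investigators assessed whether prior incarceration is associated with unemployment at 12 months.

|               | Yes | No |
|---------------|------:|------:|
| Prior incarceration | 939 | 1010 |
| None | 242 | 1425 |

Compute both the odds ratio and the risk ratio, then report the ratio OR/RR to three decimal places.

Cells: a = 939, b = 1010, c = 242, d = 1425.
OR = (939·1425)/(1010·242) = 1338075/244420 = 5.47449
Risk in exposed = 939/1949 = 0.48179; risk in unexposed = 242/1667 = 0.14517; RR = 3.31875
OR/RR = 5.47449 / 3.31875 = 1.64957
The outcome is not rare, so the OR lies further from 1 than the RR.

1.650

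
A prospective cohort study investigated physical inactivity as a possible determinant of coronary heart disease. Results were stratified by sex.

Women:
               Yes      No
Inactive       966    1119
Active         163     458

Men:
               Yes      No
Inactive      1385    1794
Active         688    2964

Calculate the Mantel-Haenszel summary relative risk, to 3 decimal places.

2.158

RR_MH = Σ(aᵢ·n₀ᵢ/nᵢ) / Σ(cᵢ·n₁ᵢ/nᵢ), with n₁ᵢ = aᵢ+bᵢ (exposed), n₀ᵢ = cᵢ+dᵢ (unexposed), nᵢ = n₁ᵢ+n₀ᵢ.
Stratum 1 (Women): n₁ = 2085, n₀ = 621, n = 2706; a·n₀/n = 966·621/2706 = 221.6874; c·n₁/n = 163·2085/2706 = 125.5931
Stratum 2 (Men): n₁ = 3179, n₀ = 3652, n = 6831; a·n₀/n = 1385·3652/6831 = 740.4509; c·n₁/n = 688·3179/6831 = 320.1804
RR_MH = (221.6874 + 740.4509) / (125.5931 + 320.1804) = 962.1382 / 445.7735 = 2.15836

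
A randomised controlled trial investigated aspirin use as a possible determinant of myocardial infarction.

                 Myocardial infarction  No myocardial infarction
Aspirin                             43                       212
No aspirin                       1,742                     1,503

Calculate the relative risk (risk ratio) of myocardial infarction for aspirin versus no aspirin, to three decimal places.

Cells: a = 43, b = 212, c = 1742, d = 1503.
Risk in exposed = 43/255 = 0.16863; risk in unexposed = 1742/3245 = 0.53683.
RR = 0.16863 / 0.53683 = 0.31412
The risk is 69% lower among the exposed than among the unexposed.

0.314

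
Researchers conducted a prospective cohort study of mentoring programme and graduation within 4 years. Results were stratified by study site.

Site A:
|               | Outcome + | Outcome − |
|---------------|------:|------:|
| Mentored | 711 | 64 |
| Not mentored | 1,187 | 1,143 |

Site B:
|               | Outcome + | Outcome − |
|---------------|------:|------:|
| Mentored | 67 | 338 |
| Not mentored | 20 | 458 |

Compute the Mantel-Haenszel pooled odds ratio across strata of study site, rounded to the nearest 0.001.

9.230

OR_MH = Σ(aᵢdᵢ/nᵢ) / Σ(bᵢcᵢ/nᵢ), where nᵢ is the stratum total.
Stratum 1 (Site A): n = 3105; a·d/n = 711·1143/3105 = 261.7304; b·c/n = 64·1187/3105 = 24.4663
Stratum 2 (Site B): n = 883; a·d/n = 67·458/883 = 34.7520; b·c/n = 338·20/883 = 7.6557
OR_MH = (261.7304 + 34.7520) / (24.4663 + 7.6557) = 296.4824 / 32.1221 = 9.22987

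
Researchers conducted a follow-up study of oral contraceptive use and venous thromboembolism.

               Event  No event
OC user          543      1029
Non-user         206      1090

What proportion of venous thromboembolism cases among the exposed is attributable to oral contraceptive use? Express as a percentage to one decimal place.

Cells: a = 543, b = 1029, c = 206, d = 1090.
Risk in exposed = 543/1572 = 0.34542; risk in unexposed = 206/1296 = 0.15895.
RR = 0.34542/0.15895 = 2.17313
AR% = (RR − 1)/RR × 100 = (2.17313 − 1)/2.17313 × 100 = 53.9834%

54.0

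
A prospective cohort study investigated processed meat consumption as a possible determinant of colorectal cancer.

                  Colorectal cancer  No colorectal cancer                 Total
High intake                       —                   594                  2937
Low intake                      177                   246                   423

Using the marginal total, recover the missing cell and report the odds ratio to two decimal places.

The missing cell is in the exposed row: 2937 − 594 = 2343.
So a = 2343, b = 594, c = 177, d = 246.
OR = (a·d)/(b·c) = (2343 × 246) / (594 × 177) = 576378 / 105138 = 5.48211

5.48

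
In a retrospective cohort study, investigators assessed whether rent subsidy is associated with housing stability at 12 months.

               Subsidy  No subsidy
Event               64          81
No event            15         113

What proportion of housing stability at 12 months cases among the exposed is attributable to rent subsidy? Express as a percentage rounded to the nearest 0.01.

48.46

Reading the table with exposure as columns: a = 64 (Subsidy, case), b = 15 (Subsidy, non-case), c = 81 (No subsidy, case), d = 113.
Risk in exposed = 64/79 = 0.81013; risk in unexposed = 81/194 = 0.41753.
RR = 0.81013/0.41753 = 1.94030
AR% = (RR − 1)/RR × 100 = (1.94030 − 1)/1.94030 × 100 = 48.4617%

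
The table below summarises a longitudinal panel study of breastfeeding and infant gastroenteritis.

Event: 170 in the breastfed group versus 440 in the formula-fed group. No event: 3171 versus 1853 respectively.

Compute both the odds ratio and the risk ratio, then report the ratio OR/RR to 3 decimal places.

0.851

From the description: a = 170, b = 3171, c = 440, d = 1853.
OR = (170·1853)/(3171·440) = 315010/1395240 = 0.22577
Risk in exposed = 170/3341 = 0.05088; risk in unexposed = 440/2293 = 0.19189; RR = 0.26517
OR/RR = 0.22577 / 0.26517 = 0.85144
The outcome is not rare, so the OR lies further from 1 than the RR.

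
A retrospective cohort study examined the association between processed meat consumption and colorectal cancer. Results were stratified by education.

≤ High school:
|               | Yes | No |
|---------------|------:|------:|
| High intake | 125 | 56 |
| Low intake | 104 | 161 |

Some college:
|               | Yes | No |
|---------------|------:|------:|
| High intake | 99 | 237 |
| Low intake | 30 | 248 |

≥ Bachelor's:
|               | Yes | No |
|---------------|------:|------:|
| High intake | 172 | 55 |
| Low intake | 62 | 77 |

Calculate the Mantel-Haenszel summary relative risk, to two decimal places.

1.90

RR_MH = Σ(aᵢ·n₀ᵢ/nᵢ) / Σ(cᵢ·n₁ᵢ/nᵢ), with n₁ᵢ = aᵢ+bᵢ (exposed), n₀ᵢ = cᵢ+dᵢ (unexposed), nᵢ = n₁ᵢ+n₀ᵢ.
Stratum 1 (≤ High school): n₁ = 181, n₀ = 265, n = 446; a·n₀/n = 125·265/446 = 74.2713; c·n₁/n = 104·181/446 = 42.2063
Stratum 2 (Some college): n₁ = 336, n₀ = 278, n = 614; a·n₀/n = 99·278/614 = 44.8241; c·n₁/n = 30·336/614 = 16.4169
Stratum 3 (≥ Bachelor's): n₁ = 227, n₀ = 139, n = 366; a·n₀/n = 172·139/366 = 65.3224; c·n₁/n = 62·227/366 = 38.4536
RR_MH = (74.2713 + 44.8241 + 65.3224) / (42.2063 + 16.4169 + 38.4536) = 184.4178 / 97.0768 = 1.89971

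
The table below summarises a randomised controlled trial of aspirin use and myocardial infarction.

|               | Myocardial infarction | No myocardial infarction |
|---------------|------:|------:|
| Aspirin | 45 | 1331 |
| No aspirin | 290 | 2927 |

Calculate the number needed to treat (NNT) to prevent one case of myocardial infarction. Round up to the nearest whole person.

18

Risk in treated group = 45/1376 = 0.03270; risk in control = 290/3217 = 0.09015.
Absolute risk reduction = 0.09015 − 0.03270 = 0.05744
NNT = 1 / ARR = 1 / 0.05744 = 17.409 → round up → 18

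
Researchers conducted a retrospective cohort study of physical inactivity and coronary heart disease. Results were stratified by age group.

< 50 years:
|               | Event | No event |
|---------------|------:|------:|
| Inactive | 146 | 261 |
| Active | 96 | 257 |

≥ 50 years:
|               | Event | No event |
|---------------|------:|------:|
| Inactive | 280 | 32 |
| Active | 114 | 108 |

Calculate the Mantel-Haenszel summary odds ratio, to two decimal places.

OR_MH = Σ(aᵢdᵢ/nᵢ) / Σ(bᵢcᵢ/nᵢ), where nᵢ is the stratum total.
Stratum 1 (< 50 years): n = 760; a·d/n = 146·257/760 = 49.3711; b·c/n = 261·96/760 = 32.9684
Stratum 2 (≥ 50 years): n = 534; a·d/n = 280·108/534 = 56.6292; b·c/n = 32·114/534 = 6.8315
OR_MH = (49.3711 + 56.6292) / (32.9684 + 6.8315) = 106.0003 / 39.7999 = 2.66333

2.66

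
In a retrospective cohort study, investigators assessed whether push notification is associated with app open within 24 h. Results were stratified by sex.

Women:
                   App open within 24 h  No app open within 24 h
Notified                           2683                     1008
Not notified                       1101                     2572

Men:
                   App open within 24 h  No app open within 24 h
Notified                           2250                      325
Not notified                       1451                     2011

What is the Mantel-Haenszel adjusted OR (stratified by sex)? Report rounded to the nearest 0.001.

7.371

OR_MH = Σ(aᵢdᵢ/nᵢ) / Σ(bᵢcᵢ/nᵢ), where nᵢ is the stratum total.
Stratum 1 (Women): n = 7364; a·d/n = 2683·2572/7364 = 937.0826; b·c/n = 1008·1101/7364 = 150.7072
Stratum 2 (Men): n = 6037; a·d/n = 2250·2011/6037 = 749.5031; b·c/n = 325·1451/6037 = 78.1141
OR_MH = (937.0826 + 749.5031) / (150.7072 + 78.1141) = 1686.5856 / 228.8214 = 7.37075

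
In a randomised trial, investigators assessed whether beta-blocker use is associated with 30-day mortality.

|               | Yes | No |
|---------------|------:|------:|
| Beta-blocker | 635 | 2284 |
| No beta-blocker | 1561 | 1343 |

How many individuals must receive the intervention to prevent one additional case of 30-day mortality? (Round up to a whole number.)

4

Risk in treated group = 635/2919 = 0.21754; risk in control = 1561/2904 = 0.53753.
Absolute risk reduction = 0.53753 − 0.21754 = 0.31999
NNT = 1 / ARR = 1 / 0.31999 = 3.125 → round up → 4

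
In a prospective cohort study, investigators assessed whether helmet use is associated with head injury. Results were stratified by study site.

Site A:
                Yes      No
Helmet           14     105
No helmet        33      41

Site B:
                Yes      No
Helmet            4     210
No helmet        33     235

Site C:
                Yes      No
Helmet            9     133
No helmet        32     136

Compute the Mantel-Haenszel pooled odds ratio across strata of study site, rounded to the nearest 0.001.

OR_MH = Σ(aᵢdᵢ/nᵢ) / Σ(bᵢcᵢ/nᵢ), where nᵢ is the stratum total.
Stratum 1 (Site A): n = 193; a·d/n = 14·41/193 = 2.9741; b·c/n = 105·33/193 = 17.9534
Stratum 2 (Site B): n = 482; a·d/n = 4·235/482 = 1.9502; b·c/n = 210·33/482 = 14.3776
Stratum 3 (Site C): n = 310; a·d/n = 9·136/310 = 3.9484; b·c/n = 133·32/310 = 13.7290
OR_MH = (2.9741 + 1.9502 + 3.9484) / (17.9534 + 14.3776 + 13.7290) = 8.8727 / 46.0600 = 0.19263

0.193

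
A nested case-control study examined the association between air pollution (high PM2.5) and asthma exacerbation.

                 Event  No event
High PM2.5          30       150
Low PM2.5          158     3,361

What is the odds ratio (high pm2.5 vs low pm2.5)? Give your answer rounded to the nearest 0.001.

Cells: a = 30, b = 150, c = 158, d = 3361.
OR = (a·d)/(b·c) = (30 × 3361) / (150 × 158) = 100830 / 23700 = 4.25443
The odds of asthma exacerbation are about 4.25 times as high in the high pm2.5 group.

4.254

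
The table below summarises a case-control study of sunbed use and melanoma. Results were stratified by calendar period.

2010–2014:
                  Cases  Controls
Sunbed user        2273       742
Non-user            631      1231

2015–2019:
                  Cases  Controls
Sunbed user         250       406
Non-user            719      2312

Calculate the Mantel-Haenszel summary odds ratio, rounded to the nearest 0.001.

OR_MH = Σ(aᵢdᵢ/nᵢ) / Σ(bᵢcᵢ/nᵢ), where nᵢ is the stratum total.
Stratum 1 (2010–2014): n = 4877; a·d/n = 2273·1231/4877 = 573.7263; b·c/n = 742·631/4877 = 96.0021
Stratum 2 (2015–2019): n = 3687; a·d/n = 250·2312/3687 = 156.7670; b·c/n = 406·719/3687 = 79.1739
OR_MH = (573.7263 + 156.7670) / (96.0021 + 79.1739) = 730.4933 / 175.1759 = 4.17006

4.170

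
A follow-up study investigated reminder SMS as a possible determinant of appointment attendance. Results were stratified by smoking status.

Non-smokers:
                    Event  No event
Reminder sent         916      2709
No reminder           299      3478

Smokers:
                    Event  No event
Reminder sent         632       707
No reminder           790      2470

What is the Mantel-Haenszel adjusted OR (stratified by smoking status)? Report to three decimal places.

OR_MH = Σ(aᵢdᵢ/nᵢ) / Σ(bᵢcᵢ/nᵢ), where nᵢ is the stratum total.
Stratum 1 (Non-smokers): n = 7402; a·d/n = 916·3478/7402 = 430.4037; b·c/n = 2709·299/7402 = 109.4287
Stratum 2 (Smokers): n = 4599; a·d/n = 632·2470/4599 = 339.4303; b·c/n = 707·790/4599 = 121.4460
OR_MH = (430.4037 + 339.4303) / (109.4287 + 121.4460) = 769.8340 / 230.8746 = 3.33442

3.334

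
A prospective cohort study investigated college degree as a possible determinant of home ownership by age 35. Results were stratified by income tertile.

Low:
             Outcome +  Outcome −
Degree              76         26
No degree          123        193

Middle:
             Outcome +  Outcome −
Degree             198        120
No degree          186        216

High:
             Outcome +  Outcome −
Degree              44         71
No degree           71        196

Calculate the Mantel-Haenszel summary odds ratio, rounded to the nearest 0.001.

2.258

OR_MH = Σ(aᵢdᵢ/nᵢ) / Σ(bᵢcᵢ/nᵢ), where nᵢ is the stratum total.
Stratum 1 (Low): n = 418; a·d/n = 76·193/418 = 35.0909; b·c/n = 26·123/418 = 7.6507
Stratum 2 (Middle): n = 720; a·d/n = 198·216/720 = 59.4000; b·c/n = 120·186/720 = 31.0000
Stratum 3 (High): n = 382; a·d/n = 44·196/382 = 22.5759; b·c/n = 71·71/382 = 13.1963
OR_MH = (35.0909 + 59.4000 + 22.5759) / (7.6507 + 31.0000 + 13.1963) = 117.0668 / 51.8471 = 2.25793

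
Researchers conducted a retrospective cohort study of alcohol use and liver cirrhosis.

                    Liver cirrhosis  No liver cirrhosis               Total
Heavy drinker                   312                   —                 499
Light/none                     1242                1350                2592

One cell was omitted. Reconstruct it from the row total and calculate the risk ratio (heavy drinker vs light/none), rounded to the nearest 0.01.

1.30

The missing cell is in the exposed row: 499 − 312 = 187.
So a = 312, b = 187, c = 1242, d = 1350.
RR = [a/(a+b)] / [c/(c+d)] = (312/499) / (1242/2592) = 0.62525/0.47917 = 1.30487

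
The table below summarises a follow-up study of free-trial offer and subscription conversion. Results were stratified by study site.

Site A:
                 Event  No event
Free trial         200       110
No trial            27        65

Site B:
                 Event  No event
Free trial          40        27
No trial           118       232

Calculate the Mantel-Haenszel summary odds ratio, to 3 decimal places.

3.633

OR_MH = Σ(aᵢdᵢ/nᵢ) / Σ(bᵢcᵢ/nᵢ), where nᵢ is the stratum total.
Stratum 1 (Site A): n = 402; a·d/n = 200·65/402 = 32.3383; b·c/n = 110·27/402 = 7.3881
Stratum 2 (Site B): n = 417; a·d/n = 40·232/417 = 22.2542; b·c/n = 27·118/417 = 7.6403
OR_MH = (32.3383 + 22.2542) / (7.3881 + 7.6403) = 54.5925 / 15.0283 = 3.63264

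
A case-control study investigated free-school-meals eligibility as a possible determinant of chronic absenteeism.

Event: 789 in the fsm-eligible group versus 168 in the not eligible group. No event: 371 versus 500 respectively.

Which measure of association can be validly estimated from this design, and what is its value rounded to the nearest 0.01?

6.33

From the description: a = 789, b = 371, c = 168, d = 500.
This is a case-control study: participants were sampled on outcome status, so risks in the source population cannot be estimated directly — relative risk is not valid here. The odds ratio is the appropriate measure.
OR = (a·d)/(b·c) = (789 × 500) / (371 × 168) = 394500 / 62328 = 6.32942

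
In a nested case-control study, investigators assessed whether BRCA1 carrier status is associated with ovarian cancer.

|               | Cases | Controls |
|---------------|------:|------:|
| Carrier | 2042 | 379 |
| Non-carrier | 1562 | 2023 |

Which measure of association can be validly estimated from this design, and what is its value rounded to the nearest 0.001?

Cells: a = 2042, b = 379, c = 1562, d = 2023.
This is a nested case-control study: participants were sampled on outcome status, so risks in the source population cannot be estimated directly — relative risk is not valid here. The odds ratio is the appropriate measure.
OR = (a·d)/(b·c) = (2042 × 2023) / (379 × 1562) = 4130966 / 591998 = 6.97801

6.978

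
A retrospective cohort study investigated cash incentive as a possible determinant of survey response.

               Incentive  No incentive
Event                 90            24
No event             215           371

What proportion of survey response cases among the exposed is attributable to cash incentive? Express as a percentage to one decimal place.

Reading the table with exposure as columns: a = 90 (Incentive, case), b = 215 (Incentive, non-case), c = 24 (No incentive, case), d = 371.
Risk in exposed = 90/305 = 0.29508; risk in unexposed = 24/395 = 0.06076.
RR = 0.29508/0.06076 = 4.85656
AR% = (RR − 1)/RR × 100 = (4.85656 − 1)/4.85656 × 100 = 79.4093%

79.4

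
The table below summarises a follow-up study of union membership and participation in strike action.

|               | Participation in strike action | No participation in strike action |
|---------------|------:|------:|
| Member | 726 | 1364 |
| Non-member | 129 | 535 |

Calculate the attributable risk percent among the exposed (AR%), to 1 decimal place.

44.1

Cells: a = 726, b = 1364, c = 129, d = 535.
Risk in exposed = 726/2090 = 0.34737; risk in unexposed = 129/664 = 0.19428.
RR = 0.34737/0.19428 = 1.78800
AR% = (RR − 1)/RR × 100 = (1.78800 − 1)/1.78800 × 100 = 44.0717%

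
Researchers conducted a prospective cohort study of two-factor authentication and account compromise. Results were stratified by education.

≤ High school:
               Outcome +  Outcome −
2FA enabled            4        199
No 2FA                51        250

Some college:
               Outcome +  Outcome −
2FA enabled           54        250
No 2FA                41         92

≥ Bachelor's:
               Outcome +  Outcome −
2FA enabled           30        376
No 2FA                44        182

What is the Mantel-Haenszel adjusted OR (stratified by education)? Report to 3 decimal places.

OR_MH = Σ(aᵢdᵢ/nᵢ) / Σ(bᵢcᵢ/nᵢ), where nᵢ is the stratum total.
Stratum 1 (≤ High school): n = 504; a·d/n = 4·250/504 = 1.9841; b·c/n = 199·51/504 = 20.1369
Stratum 2 (Some college): n = 437; a·d/n = 54·92/437 = 11.3684; b·c/n = 250·41/437 = 23.4554
Stratum 3 (≥ Bachelor's): n = 632; a·d/n = 30·182/632 = 8.6392; b·c/n = 376·44/632 = 26.1772
OR_MH = (1.9841 + 11.3684 + 8.6392) / (20.1369 + 23.4554 + 26.1772) = 21.9918 / 69.7695 = 0.31521

0.315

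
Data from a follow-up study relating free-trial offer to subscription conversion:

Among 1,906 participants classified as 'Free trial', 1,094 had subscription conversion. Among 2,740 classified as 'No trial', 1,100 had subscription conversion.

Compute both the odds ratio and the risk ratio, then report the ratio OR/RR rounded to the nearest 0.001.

From the description: a = 1094, b = 812, c = 1100, d = 1640.
OR = (1094·1640)/(812·1100) = 1794160/893200 = 2.00869
Risk in exposed = 1094/1906 = 0.57398; risk in unexposed = 1100/2740 = 0.40146; RR = 1.42972
OR/RR = 2.00869 / 1.42972 = 1.40495
The outcome is not rare, so the OR lies further from 1 than the RR.

1.405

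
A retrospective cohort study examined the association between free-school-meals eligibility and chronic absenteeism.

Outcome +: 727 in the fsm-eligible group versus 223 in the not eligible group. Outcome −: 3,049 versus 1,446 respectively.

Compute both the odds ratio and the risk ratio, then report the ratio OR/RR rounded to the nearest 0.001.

1.073

From the description: a = 727, b = 3049, c = 223, d = 1446.
OR = (727·1446)/(3049·223) = 1051242/679927 = 1.54611
Risk in exposed = 727/3776 = 0.19253; risk in unexposed = 223/1669 = 0.13361; RR = 1.44097
OR/RR = 1.54611 / 1.44097 = 1.07297
The outcome is not rare, so the OR lies further from 1 than the RR.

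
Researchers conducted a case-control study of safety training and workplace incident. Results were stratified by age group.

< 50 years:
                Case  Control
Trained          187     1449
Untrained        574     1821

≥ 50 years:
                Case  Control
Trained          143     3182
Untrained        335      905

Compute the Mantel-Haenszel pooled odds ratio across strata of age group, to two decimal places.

0.26

OR_MH = Σ(aᵢdᵢ/nᵢ) / Σ(bᵢcᵢ/nᵢ), where nᵢ is the stratum total.
Stratum 1 (< 50 years): n = 4031; a·d/n = 187·1821/4031 = 84.4771; b·c/n = 1449·574/4031 = 206.3324
Stratum 2 (≥ 50 years): n = 4565; a·d/n = 143·905/4565 = 28.3494; b·c/n = 3182·335/4565 = 233.5093
OR_MH = (84.4771 + 28.3494) / (206.3324 + 233.5093) = 112.8265 / 439.8417 = 0.25652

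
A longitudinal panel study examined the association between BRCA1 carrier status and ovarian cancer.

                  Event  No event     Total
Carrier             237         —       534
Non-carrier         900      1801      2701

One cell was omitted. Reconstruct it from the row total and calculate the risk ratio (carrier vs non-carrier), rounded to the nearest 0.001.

1.332

The missing cell is in the exposed row: 534 − 237 = 297.
So a = 237, b = 297, c = 900, d = 1801.
RR = [a/(a+b)] / [c/(c+d)] = (237/534) / (900/2701) = 0.44382/0.33321 = 1.33195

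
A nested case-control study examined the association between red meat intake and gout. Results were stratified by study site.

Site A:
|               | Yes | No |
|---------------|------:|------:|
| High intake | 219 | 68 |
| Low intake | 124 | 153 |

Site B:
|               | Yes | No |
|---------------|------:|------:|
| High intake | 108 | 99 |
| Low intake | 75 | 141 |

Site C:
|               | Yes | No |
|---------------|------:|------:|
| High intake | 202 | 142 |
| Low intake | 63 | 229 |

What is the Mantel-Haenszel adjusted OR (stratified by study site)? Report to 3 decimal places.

3.611

OR_MH = Σ(aᵢdᵢ/nᵢ) / Σ(bᵢcᵢ/nᵢ), where nᵢ is the stratum total.
Stratum 1 (Site A): n = 564; a·d/n = 219·153/564 = 59.4096; b·c/n = 68·124/564 = 14.9504
Stratum 2 (Site B): n = 423; a·d/n = 108·141/423 = 36.0000; b·c/n = 99·75/423 = 17.5532
Stratum 3 (Site C): n = 636; a·d/n = 202·229/636 = 72.7327; b·c/n = 142·63/636 = 14.0660
OR_MH = (59.4096 + 36.0000 + 72.7327) / (14.9504 + 17.5532 + 14.0660) = 168.1423 / 46.5696 = 3.61056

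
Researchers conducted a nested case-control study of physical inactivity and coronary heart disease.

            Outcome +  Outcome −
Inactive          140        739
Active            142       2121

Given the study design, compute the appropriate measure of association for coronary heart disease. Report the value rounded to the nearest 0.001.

Cells: a = 140, b = 739, c = 142, d = 2121.
This is a nested case-control study: participants were sampled on outcome status, so risks in the source population cannot be estimated directly — relative risk is not valid here. The odds ratio is the appropriate measure.
OR = (a·d)/(b·c) = (140 × 2121) / (739 × 142) = 296940 / 104938 = 2.82967

2.830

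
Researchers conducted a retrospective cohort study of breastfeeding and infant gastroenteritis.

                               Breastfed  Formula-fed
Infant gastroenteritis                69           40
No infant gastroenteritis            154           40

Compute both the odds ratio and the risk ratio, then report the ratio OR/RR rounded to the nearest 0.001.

0.724

Reading the table with exposure as columns: a = 69 (Breastfed, case), b = 154 (Breastfed, non-case), c = 40 (Formula-fed, case), d = 40.
OR = (69·40)/(154·40) = 2760/6160 = 0.44805
Risk in exposed = 69/223 = 0.30942; risk in unexposed = 40/80 = 0.50000; RR = 0.61883
OR/RR = 0.44805 / 0.61883 = 0.72403
The outcome is not rare, so the OR lies further from 1 than the RR.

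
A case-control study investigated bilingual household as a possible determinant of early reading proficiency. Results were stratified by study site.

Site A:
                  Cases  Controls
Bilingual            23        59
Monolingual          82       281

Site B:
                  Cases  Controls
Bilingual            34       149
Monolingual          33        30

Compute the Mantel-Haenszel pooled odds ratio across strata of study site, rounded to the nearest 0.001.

OR_MH = Σ(aᵢdᵢ/nᵢ) / Σ(bᵢcᵢ/nᵢ), where nᵢ is the stratum total.
Stratum 1 (Site A): n = 445; a·d/n = 23·281/445 = 14.5236; b·c/n = 59·82/445 = 10.8719
Stratum 2 (Site B): n = 246; a·d/n = 34·30/246 = 4.1463; b·c/n = 149·33/246 = 19.9878
OR_MH = (14.5236 + 4.1463) / (10.8719 + 19.9878) = 18.6699 / 30.8597 = 0.60499

0.605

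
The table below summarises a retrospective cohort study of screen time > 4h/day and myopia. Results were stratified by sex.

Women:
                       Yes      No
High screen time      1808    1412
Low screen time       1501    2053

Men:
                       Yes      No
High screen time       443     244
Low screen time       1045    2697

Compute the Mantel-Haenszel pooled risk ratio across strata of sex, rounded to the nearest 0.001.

RR_MH = Σ(aᵢ·n₀ᵢ/nᵢ) / Σ(cᵢ·n₁ᵢ/nᵢ), with n₁ᵢ = aᵢ+bᵢ (exposed), n₀ᵢ = cᵢ+dᵢ (unexposed), nᵢ = n₁ᵢ+n₀ᵢ.
Stratum 1 (Women): n₁ = 3220, n₀ = 3554, n = 6774; a·n₀/n = 1808·3554/6774 = 948.5728; c·n₁/n = 1501·3220/6774 = 713.4957
Stratum 2 (Men): n₁ = 687, n₀ = 3742, n = 4429; a·n₀/n = 443·3742/4429 = 374.2845; c·n₁/n = 1045·687/4429 = 162.0942
RR_MH = (948.5728 + 374.2845) / (713.4957 + 162.0942) = 1322.8573 / 875.5899 = 1.51082

1.511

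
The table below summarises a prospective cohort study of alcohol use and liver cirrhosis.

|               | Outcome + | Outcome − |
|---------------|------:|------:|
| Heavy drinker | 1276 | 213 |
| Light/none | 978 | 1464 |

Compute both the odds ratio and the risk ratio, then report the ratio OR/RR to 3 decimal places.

Cells: a = 1276, b = 213, c = 978, d = 1464.
OR = (1276·1464)/(213·978) = 1868064/208314 = 8.96754
Risk in exposed = 1276/1489 = 0.85695; risk in unexposed = 978/2442 = 0.40049; RR = 2.13975
OR/RR = 8.96754 / 2.13975 = 4.19093
The outcome is not rare, so the OR lies further from 1 than the RR.

4.191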